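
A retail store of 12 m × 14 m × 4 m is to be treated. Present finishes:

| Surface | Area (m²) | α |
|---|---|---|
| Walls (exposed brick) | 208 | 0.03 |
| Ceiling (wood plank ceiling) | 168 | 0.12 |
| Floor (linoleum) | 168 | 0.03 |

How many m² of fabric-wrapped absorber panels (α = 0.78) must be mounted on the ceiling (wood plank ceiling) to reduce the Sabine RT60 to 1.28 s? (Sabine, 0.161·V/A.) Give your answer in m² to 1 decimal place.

Equivalent absorption area: A₁ = 208*0.03 + 168*0.12 + 168*0.03 = 31.440 m².
V = 672 m³. Target absorption A₂ = 0.161 × 672 / 1.28 = 84.525 sabins.
ΔA needed = 84.525 − 31.440 = 53.085 sabins.
Net gain per m²: Δα = 0.78 − 0.12 = 0.66.
Panel area = 53.085 / 0.66 = 80.4 m².

80.4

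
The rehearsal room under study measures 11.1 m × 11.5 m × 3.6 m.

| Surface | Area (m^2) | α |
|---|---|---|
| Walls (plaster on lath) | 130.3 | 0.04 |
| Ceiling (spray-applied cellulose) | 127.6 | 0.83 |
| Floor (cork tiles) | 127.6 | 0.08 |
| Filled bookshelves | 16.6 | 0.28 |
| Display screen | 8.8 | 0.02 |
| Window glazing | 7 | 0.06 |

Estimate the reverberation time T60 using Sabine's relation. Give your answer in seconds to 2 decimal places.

0.58 s

A = Σ Sᵢαᵢ = 130.3*0.04 + 127.6*0.83 + 127.6*0.08 + 16.6*0.28 + 8.8*0.02 + 7*0.06 = 126.572 sabins.
Volume V = 11.1 × 11.5 × 3.6 = 459.54 m³.
RT60 = 0.161 · V / A = 0.161 × 459.54 / 126.572 = 0.58 s.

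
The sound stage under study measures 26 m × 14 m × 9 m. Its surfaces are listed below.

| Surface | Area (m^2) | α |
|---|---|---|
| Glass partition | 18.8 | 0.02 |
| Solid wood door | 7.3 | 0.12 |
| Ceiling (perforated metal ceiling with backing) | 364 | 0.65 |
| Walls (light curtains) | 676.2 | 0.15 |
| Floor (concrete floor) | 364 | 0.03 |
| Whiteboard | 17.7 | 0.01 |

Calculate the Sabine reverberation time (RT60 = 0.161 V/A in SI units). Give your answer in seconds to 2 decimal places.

1.51 sec

A = Σ Sᵢαᵢ = 18.8*0.02 + 7.3*0.12 + 364*0.65 + 676.2*0.15 + 364*0.03 + 17.7*0.01 = 350.379 sabins.
Volume V = 26 × 14 × 9 = 3276 m³.
T = 0.161 V/A = 0.161·3276/350.379 = 1.51 s.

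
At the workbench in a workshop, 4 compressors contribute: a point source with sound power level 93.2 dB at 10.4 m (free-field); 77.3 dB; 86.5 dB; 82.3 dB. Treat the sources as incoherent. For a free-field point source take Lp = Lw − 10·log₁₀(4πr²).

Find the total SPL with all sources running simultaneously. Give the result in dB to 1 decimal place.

Source at 10.4 m: Lp = 93.2 − 10·log₁₀(4π·10.4²) = 93.2 − 10·log₁₀(1359.179) = 61.9 dB.
Sum in the linear (power) domain: Σ 10^(Lᵢ/10) = 10^(61.9/10) + 10^(77.3/10) + 10^(86.5/10) + 10^(82.3/10) = 6.718e+08.
Combined level = 10 log₁₀(6.718e+08) = 88.3 dB.

88.3 dB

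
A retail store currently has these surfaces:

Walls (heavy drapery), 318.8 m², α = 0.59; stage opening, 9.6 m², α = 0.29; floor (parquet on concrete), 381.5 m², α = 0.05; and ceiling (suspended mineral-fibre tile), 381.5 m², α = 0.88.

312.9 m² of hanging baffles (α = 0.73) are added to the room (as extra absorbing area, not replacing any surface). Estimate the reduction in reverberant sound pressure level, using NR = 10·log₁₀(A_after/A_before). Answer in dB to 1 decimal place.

1.5 dB

Equivalent absorption area: A_before = 318.8·0.59 + 9.6·0.29 + 381.5·0.05 + 381.5·0.88 = 545.671 m².
Treatment contributes 312.9·0.73 = 228.417 sabins.
New total A_after = 774.088 sabins.
NR = 10·log₁₀(774.088/545.671) = 1.5 dB.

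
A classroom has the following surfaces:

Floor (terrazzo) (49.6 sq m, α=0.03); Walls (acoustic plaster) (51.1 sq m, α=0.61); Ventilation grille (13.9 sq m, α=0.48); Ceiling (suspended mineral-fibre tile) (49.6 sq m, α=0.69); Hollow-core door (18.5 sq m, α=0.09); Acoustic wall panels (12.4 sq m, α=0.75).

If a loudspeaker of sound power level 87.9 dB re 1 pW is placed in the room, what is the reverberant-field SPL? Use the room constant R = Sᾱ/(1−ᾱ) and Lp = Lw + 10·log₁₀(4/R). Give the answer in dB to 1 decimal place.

Σ(Sᵢαᵢ) = 49.6·0.03 + 51.1·0.61 + 13.9·0.48 + 49.6·0.69 + 18.5·0.09 + 12.4·0.75 = 84.520; total area S = 195.1 sq m.
ᾱ = 84.520/195.1 = 0.4332; R = Sᾱ/(1−ᾱ) = 84.520/(1−0.4332) = 149.118 sq m.
Lp = Lw + 10 log₁₀(4/R) = 87.9 -15.71 = 72.2 dB.

72.2 dB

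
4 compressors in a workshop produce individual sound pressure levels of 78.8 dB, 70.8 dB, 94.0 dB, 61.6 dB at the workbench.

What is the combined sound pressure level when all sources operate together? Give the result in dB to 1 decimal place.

94.2 dB

Sum in the linear (power) domain: Σ 10^(Lᵢ/10) = 10^(78.8/10) + 10^(70.8/10) + 10^(94.0/10) + 10^(61.6/10) = 2.601e+09.
L_total = 10·log₁₀(2.601e+09) = 94.2 dB.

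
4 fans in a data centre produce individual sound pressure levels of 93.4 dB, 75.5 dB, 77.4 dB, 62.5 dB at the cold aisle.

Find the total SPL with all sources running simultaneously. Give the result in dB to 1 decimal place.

Σ 10^(Lᵢ/10) = 2.28e+09.
Back to dB: 10·log₁₀ Σ = 93.6 dB.

93.6 dB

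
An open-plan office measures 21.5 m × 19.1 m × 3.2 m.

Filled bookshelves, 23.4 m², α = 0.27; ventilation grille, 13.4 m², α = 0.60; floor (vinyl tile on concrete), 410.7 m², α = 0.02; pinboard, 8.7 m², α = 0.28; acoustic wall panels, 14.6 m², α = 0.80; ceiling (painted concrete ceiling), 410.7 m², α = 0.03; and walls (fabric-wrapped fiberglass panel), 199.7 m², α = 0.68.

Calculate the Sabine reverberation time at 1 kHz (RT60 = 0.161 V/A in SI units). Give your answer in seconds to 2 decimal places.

1.14 seconds

Equivalent absorption area: A = 23.4×0.27 + 13.4×0.60 + 410.7×0.02 + 8.7×0.28 + 14.6×0.80 + 410.7×0.03 + 199.7×0.68 = 184.805 m².
Volume V = 21.5 × 19.1 × 3.2 = 1314.08 m³.
T = 0.161 V/A = 0.161·1314.08/184.805 = 1.14 s.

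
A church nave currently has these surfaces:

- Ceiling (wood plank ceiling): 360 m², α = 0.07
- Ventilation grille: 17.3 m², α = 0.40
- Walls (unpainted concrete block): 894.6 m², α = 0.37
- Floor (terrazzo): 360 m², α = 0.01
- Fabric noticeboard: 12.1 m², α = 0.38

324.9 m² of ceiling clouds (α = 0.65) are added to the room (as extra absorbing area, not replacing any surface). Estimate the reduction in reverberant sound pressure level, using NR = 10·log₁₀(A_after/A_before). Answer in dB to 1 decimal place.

Total absorption A_before = 360×0.07 + 17.3×0.40 + 894.6×0.37 + 360×0.01 + 12.1×0.38
  = 25.200 + 6.920 + 331.002 + 3.600 + 4.598 = 371.320 m² sabins.
Added absorption = 324.9 × 0.65 = 211.185 sabins.
New total A_after = 582.505 sabins.
NR = 10·log₁₀(582.505/371.320) = 2.0 dB.

2.0 dB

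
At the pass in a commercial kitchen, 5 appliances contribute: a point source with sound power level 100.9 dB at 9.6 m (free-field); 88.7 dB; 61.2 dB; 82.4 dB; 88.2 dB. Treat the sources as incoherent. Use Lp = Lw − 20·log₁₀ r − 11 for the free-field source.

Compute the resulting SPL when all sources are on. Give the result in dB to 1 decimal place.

Source at 9.6 m: Lp = 100.9 − 20·log₁₀(9.6) − 11 = 70.3 dB.
Sum in the linear (power) domain: Σ 10^(Lᵢ/10) = 10^(70.3/10) + 10^(88.7/10) + 10^(61.2/10) + 10^(82.4/10) + 10^(88.2/10) = 1.588e+09.
L_total = 10·log₁₀(1.588e+09) = 92.0 dB.

92.0 dB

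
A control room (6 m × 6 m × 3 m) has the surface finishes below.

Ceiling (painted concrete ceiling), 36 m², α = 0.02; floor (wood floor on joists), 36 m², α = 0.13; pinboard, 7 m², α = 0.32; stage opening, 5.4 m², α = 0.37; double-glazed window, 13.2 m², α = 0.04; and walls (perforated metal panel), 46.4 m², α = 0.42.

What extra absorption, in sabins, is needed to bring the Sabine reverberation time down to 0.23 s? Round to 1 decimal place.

45.9 sabins

A₁ = Σ Sᵢαᵢ = 36×0.02 + 36×0.13 + 7×0.32 + 5.4×0.37 + 13.2×0.04 + 46.4×0.42 = 29.654 sabins.
For T = 0.23 s, need A₂ = 0.161·V/T = 0.161·108/0.23 = 75.600 sabins.
Shortfall: 75.600 − 29.654 = 45.9 sabins.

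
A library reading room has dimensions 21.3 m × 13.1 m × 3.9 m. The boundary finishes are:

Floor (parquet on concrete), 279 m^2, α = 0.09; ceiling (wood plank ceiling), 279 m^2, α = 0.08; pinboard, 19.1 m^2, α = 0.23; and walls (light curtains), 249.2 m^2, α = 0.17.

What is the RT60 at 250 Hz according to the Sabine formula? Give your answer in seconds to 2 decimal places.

1.86 seconds

A = Σ Sᵢαᵢ = 279*0.09 + 279*0.08 + 19.1*0.23 + 249.2*0.17 = 94.187 sabins.
Room volume: 1088.217 m³.
RT60 = 0.161 · V / A = 0.161 × 1088.217 / 94.187 = 1.86 s.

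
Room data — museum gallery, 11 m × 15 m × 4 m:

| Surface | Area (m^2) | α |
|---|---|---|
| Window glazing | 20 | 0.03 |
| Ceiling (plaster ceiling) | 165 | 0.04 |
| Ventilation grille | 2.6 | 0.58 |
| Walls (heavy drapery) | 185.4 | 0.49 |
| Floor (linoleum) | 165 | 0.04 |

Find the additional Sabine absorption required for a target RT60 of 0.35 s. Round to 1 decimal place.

A₁ = Σ Sᵢαᵢ = 20·0.03 + 165·0.04 + 2.6·0.58 + 185.4·0.49 + 165·0.04 = 106.154 sabins.
V = 660 m³. Required absorption A₂ = 0.161 × 660 / 0.35 = 303.600 sabins.
Additional absorption ΔA = 303.600 − 106.154 = 197.4 sabins.

197.4 sabins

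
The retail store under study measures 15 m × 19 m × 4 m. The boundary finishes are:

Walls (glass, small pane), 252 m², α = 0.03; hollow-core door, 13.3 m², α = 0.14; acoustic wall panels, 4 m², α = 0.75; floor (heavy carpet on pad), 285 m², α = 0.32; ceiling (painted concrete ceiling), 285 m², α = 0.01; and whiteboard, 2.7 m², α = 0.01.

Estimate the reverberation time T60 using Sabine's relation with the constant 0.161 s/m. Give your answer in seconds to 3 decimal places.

1.723 s

Summing Sᵢαᵢ: 7.560 + 1.862 + 3.000 + 91.200 + 2.850 + 0.027 → A = 106.499 sabins.
V = 15·19·4 = 1140 m³.
Sabine: RT60 = 0.161 × 1140 / 106.499 = 1.723 s.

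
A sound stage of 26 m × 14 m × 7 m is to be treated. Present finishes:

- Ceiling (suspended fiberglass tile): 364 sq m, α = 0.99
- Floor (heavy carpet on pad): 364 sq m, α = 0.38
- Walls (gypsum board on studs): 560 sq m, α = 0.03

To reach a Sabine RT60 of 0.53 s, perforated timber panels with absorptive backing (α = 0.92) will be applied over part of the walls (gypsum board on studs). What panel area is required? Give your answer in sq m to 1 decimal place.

Equivalent absorption area: A₁ = 364×0.99 + 364×0.38 + 560×0.03 = 515.480 sq m.
Required A₂ = 0.161·2548/0.53 = 774.015 sabins.
ΔA needed = 774.015 − 515.480 = 258.535 sabins.
Net gain per sq m: Δα = 0.92 − 0.03 = 0.89.
Panel area = 258.535 / 0.89 = 290.5 sq m.

290.5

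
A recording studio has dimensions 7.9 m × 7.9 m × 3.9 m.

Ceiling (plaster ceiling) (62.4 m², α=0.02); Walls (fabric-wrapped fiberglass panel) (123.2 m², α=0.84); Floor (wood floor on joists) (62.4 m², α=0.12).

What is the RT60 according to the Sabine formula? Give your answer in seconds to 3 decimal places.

0.349 s

Total absorption A = 62.4·0.02 + 123.2·0.84 + 62.4·0.12
  = 1.248 + 103.488 + 7.488 = 112.224 m² sabins.
Volume V = 7.9 × 7.9 × 3.9 = 243.399 m³.
Sabine: RT60 = 0.161 × 243.399 / 112.224 = 0.349 s.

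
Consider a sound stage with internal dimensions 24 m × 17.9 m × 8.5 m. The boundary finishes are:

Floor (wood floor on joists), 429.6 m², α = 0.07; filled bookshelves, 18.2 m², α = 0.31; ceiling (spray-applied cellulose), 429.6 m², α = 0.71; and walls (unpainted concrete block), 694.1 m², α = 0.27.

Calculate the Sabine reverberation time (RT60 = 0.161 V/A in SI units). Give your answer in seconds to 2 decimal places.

Equivalent absorption area: A = 429.6*0.07 + 18.2*0.31 + 429.6*0.71 + 694.1*0.27 = 528.137 m².
Volume V = 24 × 17.9 × 8.5 = 3651.6 m³.
T = 0.161 V/A = 0.161·3651.6/528.137 = 1.11 s.

1.11 seconds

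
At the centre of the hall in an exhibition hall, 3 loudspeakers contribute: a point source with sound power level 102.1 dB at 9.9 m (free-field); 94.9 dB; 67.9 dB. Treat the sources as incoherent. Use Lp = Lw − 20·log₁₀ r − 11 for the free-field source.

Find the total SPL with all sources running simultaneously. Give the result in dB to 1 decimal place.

94.9 dB

Source at 9.9 m: Lp = 102.1 − 20·log₁₀(9.9) − 11 = 71.2 dB.
Σ 10^(Lᵢ/10) = 3.11e+09.
Back to dB: 10·log₁₀ Σ = 94.9 dB.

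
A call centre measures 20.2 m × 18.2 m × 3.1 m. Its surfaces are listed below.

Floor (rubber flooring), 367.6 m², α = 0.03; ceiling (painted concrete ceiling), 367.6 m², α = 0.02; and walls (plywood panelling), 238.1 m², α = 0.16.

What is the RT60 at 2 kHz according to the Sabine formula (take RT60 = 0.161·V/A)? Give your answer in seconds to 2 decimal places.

Summing Sᵢαᵢ: 11.028 + 7.352 + 38.096 → A = 56.476 sabins.
Room volume: 1139.684 m³.
Sabine: RT60 = 0.161 × 1139.684 / 56.476 = 3.25 s.

3.25 seconds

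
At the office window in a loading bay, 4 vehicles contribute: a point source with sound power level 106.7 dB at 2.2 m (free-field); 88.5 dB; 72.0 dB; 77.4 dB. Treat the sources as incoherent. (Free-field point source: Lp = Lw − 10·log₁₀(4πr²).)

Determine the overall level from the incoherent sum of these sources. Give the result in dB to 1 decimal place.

91.9 dB

Source at 2.2 m: Lp = 106.7 − 10·log₁₀(4π·2.2²) = 106.7 − 10·log₁₀(60.821) = 88.9 dB.
Converting to relative power and adding: 10^(88.9/10) + 10^(88.5/10) + 10^(72.0/10) + 10^(77.4/10) = 1.555e+09.
Back to dB: 10·log₁₀ Σ = 91.9 dB.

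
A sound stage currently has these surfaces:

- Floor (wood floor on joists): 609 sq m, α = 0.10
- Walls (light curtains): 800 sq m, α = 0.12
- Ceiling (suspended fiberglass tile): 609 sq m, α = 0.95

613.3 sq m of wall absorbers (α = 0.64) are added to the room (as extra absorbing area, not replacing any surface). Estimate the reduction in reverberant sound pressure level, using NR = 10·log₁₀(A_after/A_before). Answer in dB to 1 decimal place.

A_before = Σ Sᵢαᵢ = 609*0.10 + 800*0.12 + 609*0.95 = 735.450 sabins.
Added absorption = 613.3 × 0.64 = 392.512 sabins.
New total A_after = 1127.962 sabins.
NR = 10·log₁₀(1127.962/735.450) = 1.9 dB.

1.9 dB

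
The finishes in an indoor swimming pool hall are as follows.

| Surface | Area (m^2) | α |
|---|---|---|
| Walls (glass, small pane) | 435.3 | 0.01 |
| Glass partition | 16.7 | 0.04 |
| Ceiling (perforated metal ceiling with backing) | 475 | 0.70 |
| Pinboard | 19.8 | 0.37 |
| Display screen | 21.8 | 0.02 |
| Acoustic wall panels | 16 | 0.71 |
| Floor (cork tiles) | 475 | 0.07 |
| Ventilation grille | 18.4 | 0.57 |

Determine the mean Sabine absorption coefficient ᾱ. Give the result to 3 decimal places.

S = Σ Sᵢ = 435.3 + 16.7 + 475 + 19.8 + 21.8 + 16 + 475 + 18.4 = 1478.0 m^2.
Weighted sum Σ Sα = 400.381.
ᾱ = 400.381 / 1478.0 = 0.271.

0.271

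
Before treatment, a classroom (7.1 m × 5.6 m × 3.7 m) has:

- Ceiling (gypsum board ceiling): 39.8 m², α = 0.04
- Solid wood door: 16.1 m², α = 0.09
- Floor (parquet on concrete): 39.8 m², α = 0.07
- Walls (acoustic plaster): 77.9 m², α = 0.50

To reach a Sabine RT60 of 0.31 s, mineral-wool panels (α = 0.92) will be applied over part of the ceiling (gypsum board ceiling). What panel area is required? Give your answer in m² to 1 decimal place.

35.9

Equivalent absorption area: A₁ = 39.8*0.04 + 16.1*0.09 + 39.8*0.07 + 77.9*0.50 = 44.777 m².
Required A₂ = 0.161·147.112/0.31 = 76.403 sabins.
ΔA needed = 76.403 − 44.777 = 31.626 sabins.
Each m² of panel replacing the ceiling (gypsum board ceiling) adds (0.92 − 0.04) = 0.88 sabins.
Area = ΔA/Δα = 31.626/0.88 = 35.9 m².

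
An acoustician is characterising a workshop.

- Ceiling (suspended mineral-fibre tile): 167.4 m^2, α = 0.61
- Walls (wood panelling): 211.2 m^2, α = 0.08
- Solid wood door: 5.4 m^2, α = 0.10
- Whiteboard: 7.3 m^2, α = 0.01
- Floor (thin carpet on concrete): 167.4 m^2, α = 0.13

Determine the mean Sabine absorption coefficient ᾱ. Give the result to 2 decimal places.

0.25

S = Σ Sᵢ = 167.4 + 211.2 + 5.4 + 7.3 + 167.4 = 558.7 m^2.
A = 167.4×0.61 + 211.2×0.08 + 5.4×0.10 + 7.3×0.01 + 167.4×0.13 = 141.385 sabins.
ᾱ = A/S = 0.25.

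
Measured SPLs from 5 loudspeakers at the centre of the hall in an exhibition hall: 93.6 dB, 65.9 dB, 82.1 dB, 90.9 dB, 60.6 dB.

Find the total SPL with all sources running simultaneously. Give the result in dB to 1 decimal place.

95.7 dB

Converting to relative power and adding: 10^(93.6/10) + 10^(65.9/10) + 10^(82.1/10) + 10^(90.9/10) + 10^(60.6/10) = 3.688e+09.
L_total = 10·log₁₀(3.688e+09) = 95.7 dB.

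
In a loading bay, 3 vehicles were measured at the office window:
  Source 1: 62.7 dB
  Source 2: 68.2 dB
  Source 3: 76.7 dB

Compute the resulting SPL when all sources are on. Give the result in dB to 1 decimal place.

77.4 dB

Sum in the linear (power) domain: Σ 10^(Lᵢ/10) = 10^(62.7/10) + 10^(68.2/10) + 10^(76.7/10) = 5.524e+07.
L_total = 10·log₁₀(5.524e+07) = 77.4 dB.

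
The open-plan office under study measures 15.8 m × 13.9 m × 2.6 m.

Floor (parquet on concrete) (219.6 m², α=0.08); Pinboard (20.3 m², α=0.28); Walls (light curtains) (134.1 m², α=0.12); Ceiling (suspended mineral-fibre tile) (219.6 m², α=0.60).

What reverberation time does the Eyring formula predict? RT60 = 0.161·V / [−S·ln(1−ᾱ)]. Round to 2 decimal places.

Total surface area S = 219.6 + 20.3 + 134.1 + 219.6 = 593.6 m².
Absorption A = 219.6·0.08 + 20.3·0.28 + 134.1·0.12 + 219.6·0.60 = 171.104 sabins.
Mean coefficient ᾱ = A/S = 0.2882.
−S·ln(1−ᾱ) = −593.6 × ln(1 − 0.2882) = 201.799.
V = 15.8 × 13.9 × 2.6 = 571.012 m³.
RT60 = 0.161 × 571.012 / 201.799 = 0.46 s.

0.46 seconds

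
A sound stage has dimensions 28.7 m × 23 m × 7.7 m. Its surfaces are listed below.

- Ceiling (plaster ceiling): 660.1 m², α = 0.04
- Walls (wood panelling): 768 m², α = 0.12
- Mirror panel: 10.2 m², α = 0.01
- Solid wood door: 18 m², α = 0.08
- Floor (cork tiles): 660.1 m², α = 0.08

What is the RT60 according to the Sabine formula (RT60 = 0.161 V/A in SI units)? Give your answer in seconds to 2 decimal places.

Total absorption A = 660.1*0.04 + 768*0.12 + 10.2*0.01 + 18*0.08 + 660.1*0.08
  = 26.404 + 92.160 + 0.102 + 1.440 + 52.808 = 172.914 m² sabins.
V = 28.7·23·7.7 = 5082.77 m³.
T = 0.161 V/A = 0.161·5082.77/172.914 = 4.73 s.

4.73 seconds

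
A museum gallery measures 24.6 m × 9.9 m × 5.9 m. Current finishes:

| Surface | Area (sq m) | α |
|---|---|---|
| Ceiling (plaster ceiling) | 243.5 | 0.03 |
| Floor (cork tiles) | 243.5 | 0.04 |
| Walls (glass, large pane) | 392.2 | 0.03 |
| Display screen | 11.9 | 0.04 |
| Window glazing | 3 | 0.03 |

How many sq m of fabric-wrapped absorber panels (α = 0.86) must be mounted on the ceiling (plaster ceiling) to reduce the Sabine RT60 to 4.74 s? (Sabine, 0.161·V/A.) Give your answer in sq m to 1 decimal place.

23.4

Equivalent absorption area: A₁ = 243.5×0.03 + 243.5×0.04 + 392.2×0.03 + 11.9×0.04 + 3×0.03 = 29.377 sq m.
Required A₂ = 0.161·1436.886/4.74 = 48.806 sabins.
ΔA needed = 48.806 − 29.377 = 19.429 sabins.
Each sq m of panel replacing the ceiling (plaster ceiling) adds (0.86 − 0.03) = 0.83 sabins.
Area = ΔA/Δα = 19.429/0.83 = 23.4 sq m.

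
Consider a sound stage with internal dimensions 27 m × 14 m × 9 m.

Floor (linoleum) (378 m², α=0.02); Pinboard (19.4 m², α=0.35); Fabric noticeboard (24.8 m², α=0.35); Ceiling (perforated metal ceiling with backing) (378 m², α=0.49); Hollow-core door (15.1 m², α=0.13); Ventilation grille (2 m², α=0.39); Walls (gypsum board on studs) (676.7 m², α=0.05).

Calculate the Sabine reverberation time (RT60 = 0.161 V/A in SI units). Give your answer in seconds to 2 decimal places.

2.24 seconds

Summing Sᵢαᵢ: 7.560 + 6.790 + 8.680 + 185.220 + 1.963 + 0.780 + 33.835 → A = 244.828 sabins.
Volume V = 27 × 14 × 9 = 3402 m³.
RT60 = 0.161 · V / A = 0.161 × 3402 / 244.828 = 2.24 s.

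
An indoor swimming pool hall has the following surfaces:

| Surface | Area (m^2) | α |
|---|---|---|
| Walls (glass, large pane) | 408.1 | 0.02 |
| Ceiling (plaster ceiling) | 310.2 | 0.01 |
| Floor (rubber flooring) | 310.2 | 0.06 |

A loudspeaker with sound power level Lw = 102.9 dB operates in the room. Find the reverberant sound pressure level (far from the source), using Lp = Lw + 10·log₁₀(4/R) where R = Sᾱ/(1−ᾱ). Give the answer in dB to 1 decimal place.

94.0 dB

A = 29.876 sabins; S = 1028.5 m^2.
ᾱ = 29.876/1028.5 = 0.0290; R = Sᾱ/(1−ᾱ) = 29.876/(1−0.0290) = 30.768 m^2.
Lp = 102.9 + 10·log₁₀(4/30.768) = 102.9 + (-8.86) = 94.0 dB.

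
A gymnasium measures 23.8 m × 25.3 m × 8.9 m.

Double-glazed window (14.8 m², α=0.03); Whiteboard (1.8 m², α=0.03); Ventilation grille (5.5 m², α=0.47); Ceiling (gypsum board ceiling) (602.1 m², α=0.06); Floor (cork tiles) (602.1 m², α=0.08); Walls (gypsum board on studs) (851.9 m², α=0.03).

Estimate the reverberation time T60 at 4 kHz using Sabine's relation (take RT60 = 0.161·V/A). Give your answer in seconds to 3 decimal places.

Summing Sᵢαᵢ: 0.444 + 0.054 + 2.585 + 36.126 + 48.168 + 25.557 → A = 112.934 sabins.
Room volume: 5359.046 m³.
T = 0.161 V/A = 0.161·5359.046/112.934 = 7.640 s.

7.640 seconds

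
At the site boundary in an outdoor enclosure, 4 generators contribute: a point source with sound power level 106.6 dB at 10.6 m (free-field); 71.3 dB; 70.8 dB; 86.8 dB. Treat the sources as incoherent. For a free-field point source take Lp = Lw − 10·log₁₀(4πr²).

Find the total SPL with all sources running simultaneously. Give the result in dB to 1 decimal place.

Source at 10.6 m: Lp = 106.6 − 10·log₁₀(4π·10.6²) = 106.6 − 10·log₁₀(1411.957) = 75.1 dB.
Converting to relative power and adding: 10^(75.1/10) + 10^(71.3/10) + 10^(70.8/10) + 10^(86.8/10) = 5.365e+08.
Back to dB: 10·log₁₀ Σ = 87.3 dB.

87.3 dB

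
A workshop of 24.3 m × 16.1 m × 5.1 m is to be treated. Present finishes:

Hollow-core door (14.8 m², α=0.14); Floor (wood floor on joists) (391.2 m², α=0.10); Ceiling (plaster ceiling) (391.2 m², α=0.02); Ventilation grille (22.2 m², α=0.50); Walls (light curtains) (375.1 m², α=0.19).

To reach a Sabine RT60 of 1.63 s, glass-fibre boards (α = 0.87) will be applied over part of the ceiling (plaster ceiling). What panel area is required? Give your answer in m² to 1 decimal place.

77.3

Summing Sᵢαᵢ: 2.072 + 39.120 + 7.824 + 11.100 + 71.269 → A₁ = 131.385 sabins.
V = 1995.273 m³. Target absorption A₂ = 0.161 × 1995.273 / 1.63 = 197.079 sabins.
ΔA needed = 197.079 − 131.385 = 65.694 sabins.
Each m² of panel replacing the ceiling (plaster ceiling) adds (0.87 − 0.02) = 0.85 sabins.
Area = ΔA/Δα = 65.694/0.85 = 77.3 m².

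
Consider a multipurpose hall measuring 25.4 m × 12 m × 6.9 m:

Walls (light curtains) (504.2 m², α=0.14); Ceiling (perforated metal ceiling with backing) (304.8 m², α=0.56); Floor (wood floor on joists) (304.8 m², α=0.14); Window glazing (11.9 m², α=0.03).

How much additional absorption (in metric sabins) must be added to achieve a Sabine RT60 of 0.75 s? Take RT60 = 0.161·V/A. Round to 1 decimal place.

Total absorption A₁ = 504.2·0.14 + 304.8·0.56 + 304.8·0.14 + 11.9·0.03
  = 70.588 + 170.688 + 42.672 + 0.357 = 284.305 m² sabins.
Target A₂ = 0.161·2103.12/0.75 = 451.470 sabins (V = 2103.12 m³).
Shortfall: 451.470 − 284.305 = 167.2 sabins.

167.2 sabins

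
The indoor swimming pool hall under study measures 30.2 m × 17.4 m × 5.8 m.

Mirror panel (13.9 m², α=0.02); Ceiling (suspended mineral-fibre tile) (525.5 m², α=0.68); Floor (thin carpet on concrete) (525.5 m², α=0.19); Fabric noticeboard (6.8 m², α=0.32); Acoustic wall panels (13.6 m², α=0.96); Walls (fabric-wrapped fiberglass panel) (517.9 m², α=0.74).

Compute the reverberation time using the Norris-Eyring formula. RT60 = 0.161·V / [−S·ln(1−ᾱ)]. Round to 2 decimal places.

Total surface area S = 13.9 + 525.5 + 525.5 + 6.8 + 13.6 + 517.9 = 1603.2 m².
Absorption A = 13.9·0.02 + 525.5·0.68 + 525.5·0.19 + 6.8·0.32 + 13.6·0.96 + 517.9·0.74 = 855.941 sabins.
Mean coefficient ᾱ = A/S = 0.5339.
−S·ln(1−ᾱ) = −1603.2 × ln(1 − 0.5339) = 1223.811.
V = 30.2 × 17.4 × 5.8 = 3047.784 m³.
T = 0.161·V/[−S·ln(1−ᾱ)] = 0.161·3047.784/1223.811 = 0.40 s.

0.40 sec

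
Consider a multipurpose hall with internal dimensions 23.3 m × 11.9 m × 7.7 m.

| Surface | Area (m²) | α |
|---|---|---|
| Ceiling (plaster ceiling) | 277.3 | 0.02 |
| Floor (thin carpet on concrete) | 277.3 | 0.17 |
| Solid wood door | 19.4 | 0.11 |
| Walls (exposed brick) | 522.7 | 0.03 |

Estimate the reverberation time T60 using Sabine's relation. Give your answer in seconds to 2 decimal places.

4.88 sec

A = Σ Sᵢαᵢ = 277.3×0.02 + 277.3×0.17 + 19.4×0.11 + 522.7×0.03 = 70.502 sabins.
Room volume: 2134.979 m³.
Sabine: RT60 = 0.161 × 2134.979 / 70.502 = 4.88 s.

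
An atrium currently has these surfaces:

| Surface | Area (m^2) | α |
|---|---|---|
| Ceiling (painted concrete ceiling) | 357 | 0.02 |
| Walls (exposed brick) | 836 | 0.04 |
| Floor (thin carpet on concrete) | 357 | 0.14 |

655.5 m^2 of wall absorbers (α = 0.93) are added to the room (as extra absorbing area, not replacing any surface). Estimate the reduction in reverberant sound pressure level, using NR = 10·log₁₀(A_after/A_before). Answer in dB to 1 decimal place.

8.9 dB

Total absorption A_before = 357×0.02 + 836×0.04 + 357×0.14
  = 7.140 + 33.440 + 49.980 = 90.560 m^2 sabins.
Added absorption = 655.5 × 0.93 = 609.615 sabins.
New total A_after = 700.175 sabins.
Reduction = 10 log₁₀(A_after/A_before) = 10 log₁₀(7.7316) = 8.9 dB.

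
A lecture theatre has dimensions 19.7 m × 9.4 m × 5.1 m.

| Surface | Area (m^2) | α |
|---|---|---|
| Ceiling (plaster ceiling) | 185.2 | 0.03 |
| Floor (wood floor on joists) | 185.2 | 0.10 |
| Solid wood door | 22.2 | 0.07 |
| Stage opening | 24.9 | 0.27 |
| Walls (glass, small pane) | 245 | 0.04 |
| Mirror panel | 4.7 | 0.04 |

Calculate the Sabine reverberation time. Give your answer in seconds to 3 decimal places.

Equivalent absorption area: A = 185.2×0.03 + 185.2×0.10 + 22.2×0.07 + 24.9×0.27 + 245×0.04 + 4.7×0.04 = 42.341 m^2.
Room volume: 944.418 m³.
T = 0.161 V/A = 0.161·944.418/42.341 = 3.591 s.

3.591 sec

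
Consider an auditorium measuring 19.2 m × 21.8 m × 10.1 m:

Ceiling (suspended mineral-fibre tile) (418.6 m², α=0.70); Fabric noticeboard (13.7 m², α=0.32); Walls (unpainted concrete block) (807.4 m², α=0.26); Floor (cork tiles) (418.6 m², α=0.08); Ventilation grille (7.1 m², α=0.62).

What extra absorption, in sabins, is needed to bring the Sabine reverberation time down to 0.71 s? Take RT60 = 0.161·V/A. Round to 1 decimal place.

Total absorption A₁ = 418.6×0.70 + 13.7×0.32 + 807.4×0.26 + 418.6×0.08 + 7.1×0.62
  = 293.020 + 4.384 + 209.924 + 33.488 + 4.402 = 545.218 m² sabins.
V = 4227.456 m³. Required absorption A₂ = 0.161 × 4227.456 / 0.71 = 958.620 sabins.
Shortfall: 958.620 − 545.218 = 413.4 sabins.

413.4 sabins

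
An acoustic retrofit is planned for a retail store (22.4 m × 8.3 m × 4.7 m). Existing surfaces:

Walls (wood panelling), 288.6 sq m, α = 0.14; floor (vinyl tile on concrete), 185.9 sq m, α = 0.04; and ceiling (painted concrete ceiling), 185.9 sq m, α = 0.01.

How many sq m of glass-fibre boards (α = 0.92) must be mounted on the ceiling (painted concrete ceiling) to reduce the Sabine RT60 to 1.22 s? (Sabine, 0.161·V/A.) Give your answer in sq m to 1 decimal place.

Summing Sᵢαᵢ: 40.404 + 7.436 + 1.859 → A₁ = 49.699 sabins.
Required A₂ = 0.161·873.824/1.22 = 115.316 sabins.
ΔA needed = 115.316 − 49.699 = 65.617 sabins.
Net gain per sq m: Δα = 0.92 − 0.01 = 0.91.
Panel area = 65.617 / 0.91 = 72.1 sq m.

72.1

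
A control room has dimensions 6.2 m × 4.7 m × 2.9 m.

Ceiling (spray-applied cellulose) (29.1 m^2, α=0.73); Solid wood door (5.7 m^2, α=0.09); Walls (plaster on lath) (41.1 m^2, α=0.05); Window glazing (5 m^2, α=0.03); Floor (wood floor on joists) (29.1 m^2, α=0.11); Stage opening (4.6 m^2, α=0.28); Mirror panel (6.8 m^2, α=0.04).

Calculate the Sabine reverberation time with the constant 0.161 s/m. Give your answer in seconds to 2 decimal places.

0.47 sec

A = Σ Sᵢαᵢ = 29.1*0.73 + 5.7*0.09 + 41.1*0.05 + 5*0.03 + 29.1*0.11 + 4.6*0.28 + 6.8*0.04 = 28.722 sabins.
Volume V = 6.2 × 4.7 × 2.9 = 84.506 m³.
Sabine: RT60 = 0.161 × 84.506 / 28.722 = 0.47 s.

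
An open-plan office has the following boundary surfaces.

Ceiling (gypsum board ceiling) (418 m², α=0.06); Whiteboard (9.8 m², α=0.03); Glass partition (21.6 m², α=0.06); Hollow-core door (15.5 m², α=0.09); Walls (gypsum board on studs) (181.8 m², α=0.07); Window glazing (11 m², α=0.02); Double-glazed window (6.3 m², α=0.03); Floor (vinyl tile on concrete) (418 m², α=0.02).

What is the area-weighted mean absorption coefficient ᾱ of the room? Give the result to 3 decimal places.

S = Σ Sᵢ = 418 + 9.8 + 21.6 + 15.5 + 181.8 + 11 + 6.3 + 418 = 1082.0 m².
Weighted sum Σ Sα = 49.560.
ᾱ = 49.560 / 1082.0 = 0.046.

0.046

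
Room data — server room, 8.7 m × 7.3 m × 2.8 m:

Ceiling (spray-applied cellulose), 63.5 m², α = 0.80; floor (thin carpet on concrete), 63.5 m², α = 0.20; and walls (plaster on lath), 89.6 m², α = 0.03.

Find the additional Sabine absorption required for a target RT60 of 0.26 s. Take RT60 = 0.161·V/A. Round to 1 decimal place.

43.9 sabins

Summing Sᵢαᵢ: 50.800 + 12.700 + 2.688 → A₁ = 66.188 sabins.
V = 177.828 m³. Required absorption A₂ = 0.161 × 177.828 / 0.26 = 110.117 sabins.
Shortfall: 110.117 − 66.188 = 43.9 sabins.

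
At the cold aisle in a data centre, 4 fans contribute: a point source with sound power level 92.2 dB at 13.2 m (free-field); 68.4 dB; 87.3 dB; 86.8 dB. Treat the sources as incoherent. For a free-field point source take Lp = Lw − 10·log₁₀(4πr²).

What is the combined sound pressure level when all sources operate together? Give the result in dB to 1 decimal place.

90.1 dB

Source at 13.2 m: Lp = 92.2 − 10·log₁₀(4π·13.2²) = 92.2 − 10·log₁₀(2189.564) = 58.8 dB.
Sum in the linear (power) domain: Σ 10^(Lᵢ/10) = 10^(58.8/10) + 10^(68.4/10) + 10^(87.3/10) + 10^(86.8/10) = 1.023e+09.
Combined level = 10 log₁₀(1.023e+09) = 90.1 dB.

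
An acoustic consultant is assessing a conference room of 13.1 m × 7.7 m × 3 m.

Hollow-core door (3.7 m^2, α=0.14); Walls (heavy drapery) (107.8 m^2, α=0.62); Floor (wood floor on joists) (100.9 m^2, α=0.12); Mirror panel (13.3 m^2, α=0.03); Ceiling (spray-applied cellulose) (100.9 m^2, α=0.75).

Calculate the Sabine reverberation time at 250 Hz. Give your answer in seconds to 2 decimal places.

0.31 seconds

Total absorption A = 3.7×0.14 + 107.8×0.62 + 100.9×0.12 + 13.3×0.03 + 100.9×0.75
  = 0.518 + 66.836 + 12.108 + 0.399 + 75.675 = 155.536 m^2 sabins.
Room volume: 302.61 m³.
T = 0.161 V/A = 0.161·302.61/155.536 = 0.31 s.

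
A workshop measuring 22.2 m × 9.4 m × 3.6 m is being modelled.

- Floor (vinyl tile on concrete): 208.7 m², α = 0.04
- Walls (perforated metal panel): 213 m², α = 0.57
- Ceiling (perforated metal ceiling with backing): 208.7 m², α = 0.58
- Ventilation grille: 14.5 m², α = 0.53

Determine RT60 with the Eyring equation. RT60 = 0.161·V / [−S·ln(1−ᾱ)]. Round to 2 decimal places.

Total surface area S = 208.7 + 213 + 208.7 + 14.5 = 644.9 m².
Absorption A = 208.7×0.04 + 213×0.57 + 208.7×0.58 + 14.5×0.53 = 258.489 sabins.
ᾱ = 258.489 / 644.9 = 0.4008.
−S·ln(1−ᾱ) = −644.9 × ln(1 − 0.4008) = 330.292.
V = 22.2 × 9.4 × 3.6 = 751.248 m³.
T = 0.161·V/[−S·ln(1−ᾱ)] = 0.161·751.248/330.292 = 0.37 s.

0.37 seconds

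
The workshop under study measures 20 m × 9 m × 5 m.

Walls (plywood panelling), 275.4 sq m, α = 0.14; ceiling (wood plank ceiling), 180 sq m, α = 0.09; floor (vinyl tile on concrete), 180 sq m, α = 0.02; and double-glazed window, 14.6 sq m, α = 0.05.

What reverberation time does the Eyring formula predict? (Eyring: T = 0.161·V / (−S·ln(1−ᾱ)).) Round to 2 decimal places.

Total surface area S = 275.4 + 180 + 180 + 14.6 = 650.0 sq m.
Σ(Sᵢαᵢ) = 275.4·0.14 + 180·0.09 + 180·0.02 + 14.6·0.05 = 59.086.
Mean coefficient ᾱ = A/S = 0.0909.
−S·ln(1−ᾱ) = −650.0 × ln(1 − 0.0909) = 61.945.
V = 20 × 9 × 5 = 900 m³.
T = 0.161·V/[−S·ln(1−ᾱ)] = 0.161·900/61.945 = 2.34 s.

2.34 s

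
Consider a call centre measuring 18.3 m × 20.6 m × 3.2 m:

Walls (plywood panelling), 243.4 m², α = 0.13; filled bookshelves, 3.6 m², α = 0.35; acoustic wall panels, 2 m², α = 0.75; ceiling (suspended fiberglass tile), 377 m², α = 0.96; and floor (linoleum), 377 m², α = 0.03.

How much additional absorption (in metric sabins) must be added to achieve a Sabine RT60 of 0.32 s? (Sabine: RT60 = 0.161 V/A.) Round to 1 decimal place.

199.3 sabins

Equivalent absorption area: A₁ = 243.4*0.13 + 3.6*0.35 + 2*0.75 + 377*0.96 + 377*0.03 = 407.632 m².
For T = 0.32 s, need A₂ = 0.161·V/T = 0.161·1206.336/0.32 = 606.938 sabins.
Shortfall: 606.938 − 407.632 = 199.3 sabins.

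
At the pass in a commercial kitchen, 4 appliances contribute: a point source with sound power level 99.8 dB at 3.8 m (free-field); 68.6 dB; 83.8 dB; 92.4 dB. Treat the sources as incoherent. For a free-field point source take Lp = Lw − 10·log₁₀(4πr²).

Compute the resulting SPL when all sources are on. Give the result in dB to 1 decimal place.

93.1 dB

Source at 3.8 m: Lp = 99.8 − 10·log₁₀(4π·3.8²) = 99.8 − 10·log₁₀(181.458) = 77.2 dB.
Converting to relative power and adding: 10^(77.2/10) + 10^(68.6/10) + 10^(83.8/10) + 10^(92.4/10) = 2.037e+09.
Back to dB: 10·log₁₀ Σ = 93.1 dB.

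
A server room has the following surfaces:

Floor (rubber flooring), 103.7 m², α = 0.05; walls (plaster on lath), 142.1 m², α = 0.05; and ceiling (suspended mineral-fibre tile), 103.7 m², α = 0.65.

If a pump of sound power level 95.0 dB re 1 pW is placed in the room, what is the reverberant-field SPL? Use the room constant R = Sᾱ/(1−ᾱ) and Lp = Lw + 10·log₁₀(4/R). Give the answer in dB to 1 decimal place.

80.9 dB

Σ(Sᵢαᵢ) = 103.7·0.05 + 142.1·0.05 + 103.7·0.65 = 79.695; total area S = 349.5 m².
ᾱ = 0.2280, so room constant R = A/(1−ᾱ) = 103.232 m².
Lp = 95.0 + 10·log₁₀(4/103.232) = 95.0 + (-14.12) = 80.9 dB.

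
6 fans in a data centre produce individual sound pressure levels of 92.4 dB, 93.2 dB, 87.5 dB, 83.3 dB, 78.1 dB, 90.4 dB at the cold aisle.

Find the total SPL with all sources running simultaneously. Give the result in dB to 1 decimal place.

Converting to relative power and adding: 10^(92.4/10) + 10^(93.2/10) + 10^(87.5/10) + 10^(83.3/10) + 10^(78.1/10) + 10^(90.4/10) = 5.764e+09.
Back to dB: 10·log₁₀ Σ = 97.6 dB.

97.6 dB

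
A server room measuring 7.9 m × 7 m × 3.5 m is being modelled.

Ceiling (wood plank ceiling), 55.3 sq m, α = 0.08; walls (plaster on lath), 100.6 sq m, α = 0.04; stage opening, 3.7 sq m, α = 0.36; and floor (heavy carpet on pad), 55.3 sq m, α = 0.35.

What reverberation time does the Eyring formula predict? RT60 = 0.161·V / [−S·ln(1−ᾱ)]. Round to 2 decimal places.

1.00 s

Total surface area S = 55.3 + 100.6 + 3.7 + 55.3 = 214.9 sq m.
Σ(Sᵢαᵢ) = 55.3·0.08 + 100.6·0.04 + 3.7·0.36 + 55.3·0.35 = 29.135.
ᾱ = 29.135 / 214.9 = 0.1356.
−S·ln(1−ᾱ) = −214.9 × ln(1 − 0.1356) = 31.315.
V = 7.9 × 7 × 3.5 = 193.55 m³.
T = 0.161·V/[−S·ln(1−ᾱ)] = 0.161·193.55/31.315 = 1.00 s.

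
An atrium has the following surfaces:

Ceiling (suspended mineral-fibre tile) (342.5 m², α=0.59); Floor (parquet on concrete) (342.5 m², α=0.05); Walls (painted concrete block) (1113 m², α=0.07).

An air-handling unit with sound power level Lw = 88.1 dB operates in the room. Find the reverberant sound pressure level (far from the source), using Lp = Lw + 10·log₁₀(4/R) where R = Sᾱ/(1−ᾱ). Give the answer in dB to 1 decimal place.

68.6 dB

A = 297.110 sabins; S = 1798.0 m².
ᾱ = 0.1652, so room constant R = A/(1−ᾱ) = 355.906 m².
Lp = 88.1 + 10·log₁₀(4/355.906) = 88.1 + (-19.49) = 68.6 dB.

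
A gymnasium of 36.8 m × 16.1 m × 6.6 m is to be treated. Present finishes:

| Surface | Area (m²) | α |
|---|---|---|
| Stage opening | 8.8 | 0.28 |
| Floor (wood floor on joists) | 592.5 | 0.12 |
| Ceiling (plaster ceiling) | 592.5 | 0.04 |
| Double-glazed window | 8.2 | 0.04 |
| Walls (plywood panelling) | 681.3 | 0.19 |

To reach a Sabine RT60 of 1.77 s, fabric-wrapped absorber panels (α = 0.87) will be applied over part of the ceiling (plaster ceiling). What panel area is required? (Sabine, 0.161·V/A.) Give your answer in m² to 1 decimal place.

155.0

Equivalent absorption area: A₁ = 8.8·0.28 + 592.5·0.12 + 592.5·0.04 + 8.2·0.04 + 681.3·0.19 = 227.039 m².
Required A₂ = 0.161·3910.368/1.77 = 355.689 sabins.
ΔA needed = 355.689 − 227.039 = 128.650 sabins.
Net gain per m²: Δα = 0.87 − 0.04 = 0.83.
Panel area = 128.650 / 0.83 = 155.0 m².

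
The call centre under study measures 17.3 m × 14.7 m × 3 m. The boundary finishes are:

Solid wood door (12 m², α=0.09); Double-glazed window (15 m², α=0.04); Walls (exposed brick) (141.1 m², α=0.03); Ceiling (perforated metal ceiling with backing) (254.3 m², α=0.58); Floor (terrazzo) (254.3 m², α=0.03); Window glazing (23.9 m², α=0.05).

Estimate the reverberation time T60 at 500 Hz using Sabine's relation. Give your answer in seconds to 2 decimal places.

Summing Sᵢαᵢ: 1.080 + 0.600 + 4.233 + 147.494 + 7.629 + 1.195 → A = 162.231 sabins.
V = 17.3·14.7·3 = 762.93 m³.
Sabine: RT60 = 0.161 × 762.93 / 162.231 = 0.76 s.

0.76 sec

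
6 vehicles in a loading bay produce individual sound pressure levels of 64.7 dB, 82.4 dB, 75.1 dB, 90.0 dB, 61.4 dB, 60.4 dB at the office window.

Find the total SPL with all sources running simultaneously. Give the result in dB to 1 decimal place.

Sum in the linear (power) domain: Σ 10^(Lᵢ/10) = 10^(64.7/10) + 10^(82.4/10) + 10^(75.1/10) + 10^(90.0/10) + 10^(61.4/10) + 10^(60.4/10) = 1.212e+09.
Back to dB: 10·log₁₀ Σ = 90.8 dB.

90.8 dB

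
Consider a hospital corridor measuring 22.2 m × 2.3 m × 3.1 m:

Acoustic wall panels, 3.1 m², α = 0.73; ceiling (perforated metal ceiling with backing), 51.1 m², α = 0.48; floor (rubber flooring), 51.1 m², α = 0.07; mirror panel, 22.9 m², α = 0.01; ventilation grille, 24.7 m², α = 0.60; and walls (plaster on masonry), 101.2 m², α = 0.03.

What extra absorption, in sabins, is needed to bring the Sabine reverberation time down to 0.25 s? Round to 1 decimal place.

53.5 sabins

Total absorption A₁ = 3.1×0.73 + 51.1×0.48 + 51.1×0.07 + 22.9×0.01 + 24.7×0.60 + 101.2×0.03
  = 2.263 + 24.528 + 3.577 + 0.229 + 14.820 + 3.036 = 48.453 m² sabins.
For T = 0.25 s, need A₂ = 0.161·V/T = 0.161·158.286/0.25 = 101.936 sabins.
ΔA = A₂ − A₁ = 101.936 − 48.453 = 53.5 sabins.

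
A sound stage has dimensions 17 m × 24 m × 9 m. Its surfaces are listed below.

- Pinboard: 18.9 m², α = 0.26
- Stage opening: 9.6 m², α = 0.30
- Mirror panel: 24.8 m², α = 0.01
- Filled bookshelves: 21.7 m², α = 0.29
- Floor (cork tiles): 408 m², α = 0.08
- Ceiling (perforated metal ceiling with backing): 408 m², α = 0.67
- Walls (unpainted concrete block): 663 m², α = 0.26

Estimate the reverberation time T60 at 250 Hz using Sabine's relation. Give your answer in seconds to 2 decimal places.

Total absorption A = 18.9×0.26 + 9.6×0.30 + 24.8×0.01 + 21.7×0.29 + 408×0.08 + 408×0.67 + 663×0.26
  = 4.914 + 2.880 + 0.248 + 6.293 + 32.640 + 273.360 + 172.380 = 492.715 m² sabins.
Room volume: 3672 m³.
Sabine: RT60 = 0.161 × 3672 / 492.715 = 1.20 s.

1.20 sec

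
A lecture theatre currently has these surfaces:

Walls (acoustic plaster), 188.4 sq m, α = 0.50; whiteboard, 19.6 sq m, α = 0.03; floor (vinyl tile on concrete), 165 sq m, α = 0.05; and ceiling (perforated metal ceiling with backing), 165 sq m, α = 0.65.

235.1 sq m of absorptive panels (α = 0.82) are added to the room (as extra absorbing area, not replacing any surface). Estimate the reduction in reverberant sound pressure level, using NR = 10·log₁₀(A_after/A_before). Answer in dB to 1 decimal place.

Summing Sᵢαᵢ: 94.200 + 0.588 + 8.250 + 107.250 → A_before = 210.288 sabins.
Treatment contributes 235.1·0.82 = 192.782 sabins.
New total A_after = 403.070 sabins.
NR = 10·log₁₀(403.070/210.288) = 2.8 dB.

2.8 dB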